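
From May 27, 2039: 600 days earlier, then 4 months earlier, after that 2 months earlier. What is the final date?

Subtracting 600 days from May 27, 2039:
Going back 27 days from May 27, 2039 reaches the end of the previous month; 600 − 27 = 573 left.
April 2039 has 30 days: 573 − 30 = 543 left.
March 2039 has 31 days: 543 − 31 = 512 left.
February 2039 has 28 days (2039 is not a leap year): 512 − 28 = 484 left.
January 2039 has 31 days: 484 − 31 = 453 left.
December 2038 has 31 days: 453 − 31 = 422 left.
November 2038 has 30 days: 422 − 30 = 392 left.
October 2038 has 31 days: 392 − 31 = 361 left.
September 2038 has 30 days: 361 − 30 = 331 left.
August 2038 has 31 days: 331 − 31 = 300 left.
July 2038 has 31 days: 300 − 31 = 269 left.
June 2038 has 30 days: 269 − 30 = 239 left.
May 2038 has 31 days: 239 − 31 = 208 left.
April 2038 has 30 days: 208 − 30 = 178 left.
March 2038 has 31 days: 178 − 31 = 147 left.
February 2038 has 28 days (2038 is not a leap year): 147 − 28 = 119 left.
January 2038 has 31 days: 119 − 31 = 88 left.
December 2037 has 31 days: 88 − 31 = 57 left.
November 2037 has 30 days: 57 − 30 = 27 left.
October 2037 has 31 days; 31 − 27 = 4 → October 4, 2037.
Going back 4 months from October 4, 2037:
month 10 − 4 = 6 → June 2037.
Day 4 is valid in June, giving June 4, 2037.
Going back 2 months from June 4, 2037:
month 6 − 2 = 4 → April 2037.
Day 4 is valid in April, giving April 4, 2037.

April 4, 2037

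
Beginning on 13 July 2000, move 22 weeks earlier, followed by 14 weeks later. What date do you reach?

May 18, 2000

Going back 22 weeks (= 154 days) from July 13, 2000:
Going back 13 days from July 13, 2000 reaches the end of the previous month; 154 − 13 = 141 left.
June 2000 has 30 days: 141 − 30 = 111 left.
May 2000 has 31 days: 111 − 31 = 80 left.
April 2000 has 30 days: 80 − 30 = 50 left.
March 2000 has 31 days: 50 − 31 = 19 left.
February 2000 has 29 days; 29 − 19 = 10 → February 10, 2000.
Counting forward 14 weeks (= 98 days) from February 10, 2000:
February has 29 days, so 29 − 10 = 19 days remain after February 10, 2000; 98 − 19 = 79 left.
March 2000 has 31 days: 79 − 31 = 48 left.
April 2000 has 30 days: 48 − 30 = 18 left.
18 days into May 2000 → May 18, 2000.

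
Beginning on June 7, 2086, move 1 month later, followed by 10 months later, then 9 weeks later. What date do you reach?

Counting forward 1 month from June 7, 2086:
month 6 + 1 = 7 → July 2086.
Day 7 is valid in July, giving July 7, 2086.
Adding 10 months from July 7, 2086:
month 7 + 10 = 17, which is month 5 of year 2087 → May 2087.
Day 7 is valid in May, giving May 7, 2087.
Counting forward 9 weeks (= 63 days) from May 7, 2087:
May has 31 days, so 31 − 7 = 24 days remain after May 7, 2087; 63 − 24 = 39 left.
June 2087 has 30 days: 39 − 30 = 9 left.
9 days into July 2087 → July 9, 2087.

July 9, 2087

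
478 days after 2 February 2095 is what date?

May 25, 2096

Advancing 478 days from February 2, 2095.
February has 28 days, so 28 − 2 = 26 days remain after February 2, 2095; 478 − 26 = 452 left.
March 2095 has 31 days: 452 − 31 = 421 left.
April 2095 has 30 days: 421 − 30 = 391 left.
May 2095 has 31 days: 391 − 31 = 360 left.
June 2095 has 30 days: 360 − 30 = 330 left.
July 2095 has 31 days: 330 − 31 = 299 left.
August 2095 has 31 days: 299 − 31 = 268 left.
September 2095 has 30 days: 268 − 30 = 238 left.
October 2095 has 31 days: 238 − 31 = 207 left.
November 2095 has 30 days: 207 − 30 = 177 left.
December 2095 has 31 days: 177 − 31 = 146 left.
January 2096 has 31 days: 146 − 31 = 115 left.
February 2096 has 29 days (2096 is a leap year): 115 − 29 = 86 left.
March 2096 has 31 days: 86 − 31 = 55 left.
April 2096 has 30 days: 55 − 30 = 25 left.
25 days into May 2096 → May 25, 2096.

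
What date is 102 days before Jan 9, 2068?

September 29, 2067

Subtracting 102 days from January 9, 2068.
Going back 9 days from January 9, 2068 reaches the end of the previous month; 102 − 9 = 93 left.
December 2067 has 31 days: 93 − 31 = 62 left.
November 2067 has 30 days: 62 − 30 = 32 left.
October 2067 has 31 days: 32 − 31 = 1 left.
September 2067 has 30 days; 30 − 1 = 29 → September 29, 2067.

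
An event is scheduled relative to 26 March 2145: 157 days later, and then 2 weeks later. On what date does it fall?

Adding 157 days from March 26, 2145:
March has 31 days, so 31 − 26 = 5 days remain after March 26, 2145; 157 − 5 = 152 left.
April 2145 has 30 days: 152 − 30 = 122 left.
May 2145 has 31 days: 122 − 31 = 91 left.
June 2145 has 30 days: 91 − 30 = 61 left.
July 2145 has 31 days: 61 − 31 = 30 left.
30 days into August 2145 → August 30, 2145.
Counting forward 2 weeks (= 14 days) from August 30, 2145:
August has 31 days, so 31 − 30 = 1 day remains after August 30, 2145; 14 − 1 = 13 left.
13 days into September 2145 → September 13, 2145.

September 13, 2145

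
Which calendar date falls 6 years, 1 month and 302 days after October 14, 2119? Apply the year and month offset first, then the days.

September 12, 2126

Advancing 6 years, 1 month and 302 days from October 14, 2119: first the month/year part, then the days.
+6 years → 2125; month 10 + 1 = 11 → November 2125.
Day 14 is valid in November, giving November 14, 2125.
Now add 302 days from November 14, 2125.
November has 30 days, so 30 − 14 = 16 days remain after November 14, 2125; 302 − 16 = 286 left.
December 2125 has 31 days: 286 − 31 = 255 left.
January 2126 has 31 days: 255 − 31 = 224 left.
February 2126 has 28 days (2126 is not a leap year): 224 − 28 = 196 left.
March 2126 has 31 days: 196 − 31 = 165 left.
April 2126 has 30 days: 165 − 30 = 135 left.
May 2126 has 31 days: 135 − 31 = 104 left.
June 2126 has 30 days: 104 − 30 = 74 left.
July 2126 has 31 days: 74 − 31 = 43 left.
August 2126 has 31 days: 43 − 31 = 12 left.
12 days into September 2126 → September 12, 2126.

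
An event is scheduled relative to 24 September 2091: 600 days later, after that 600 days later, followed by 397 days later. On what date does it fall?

February 7, 2096

Adding 600 days from September 24, 2091:
September has 30 days, so 30 − 24 = 6 days remain after September 24, 2091; 600 − 6 = 594 left.
October 2091 has 31 days: 594 − 31 = 563 left.
November 2091 has 30 days: 563 − 30 = 533 left.
December 2091 has 31 days: 533 − 31 = 502 left.
January 2092 has 31 days: 502 − 31 = 471 left.
February 2092 has 29 days (2092 is a leap year): 471 − 29 = 442 left.
March 2092 has 31 days: 442 − 31 = 411 left.
April 2092 has 30 days: 411 − 30 = 381 left.
May 2092 has 31 days: 381 − 31 = 350 left.
June 2092 has 30 days: 350 − 30 = 320 left.
July 2092 has 31 days: 320 − 31 = 289 left.
August 2092 has 31 days: 289 − 31 = 258 left.
September 2092 has 30 days: 258 − 30 = 228 left.
October 2092 has 31 days: 228 − 31 = 197 left.
November 2092 has 30 days: 197 − 30 = 167 left.
December 2092 has 31 days: 167 − 31 = 136 left.
January 2093 has 31 days: 136 − 31 = 105 left.
February 2093 has 28 days (2093 is not a leap year): 105 − 28 = 77 left.
March 2093 has 31 days: 77 − 31 = 46 left.
April 2093 has 30 days: 46 − 30 = 16 left.
16 days into May 2093 → May 16, 2093.
Counting forward 600 days from May 16, 2093:
May has 31 days, so 31 − 16 = 15 days remain after May 16, 2093; 600 − 15 = 585 left.
June 2093 has 30 days: 585 − 30 = 555 left.
July 2093 has 31 days: 555 − 31 = 524 left.
August 2093 has 31 days: 524 − 31 = 493 left.
September 2093 has 30 days: 493 − 30 = 463 left.
October 2093 has 31 days: 463 − 31 = 432 left.
November 2093 has 30 days: 432 − 30 = 402 left.
December 2093 has 31 days: 402 − 31 = 371 left.
January 2094 has 31 days: 371 − 31 = 340 left.
February 2094 has 28 days (2094 is not a leap year): 340 − 28 = 312 left.
March 2094 has 31 days: 312 − 31 = 281 left.
April 2094 has 30 days: 281 − 30 = 251 left.
May 2094 has 31 days: 251 − 31 = 220 left.
June 2094 has 30 days: 220 − 30 = 190 left.
July 2094 has 31 days: 190 − 31 = 159 left.
August 2094 has 31 days: 159 − 31 = 128 left.
September 2094 has 30 days: 128 − 30 = 98 left.
October 2094 has 31 days: 98 − 31 = 67 left.
November 2094 has 30 days: 67 − 30 = 37 left.
December 2094 has 31 days: 37 − 31 = 6 left.
6 days into January 2095 → January 6, 2095.
Advancing 397 days from January 6, 2095:
January has 31 days, so 31 − 6 = 25 days remain after January 6, 2095; 397 − 25 = 372 left.
February 2095 has 28 days (2095 is not a leap year): 372 − 28 = 344 left.
March 2095 has 31 days: 344 − 31 = 313 left.
April 2095 has 30 days: 313 − 30 = 283 left.
May 2095 has 31 days: 283 − 31 = 252 left.
June 2095 has 30 days: 252 − 30 = 222 left.
July 2095 has 31 days: 222 − 31 = 191 left.
August 2095 has 31 days: 191 − 31 = 160 left.
September 2095 has 30 days: 160 − 30 = 130 left.
October 2095 has 31 days: 130 − 31 = 99 left.
November 2095 has 30 days: 99 − 30 = 69 left.
December 2095 has 31 days: 69 − 31 = 38 left.
January 2096 has 31 days: 38 − 31 = 7 left.
7 days into February 2096 → February 7, 2096.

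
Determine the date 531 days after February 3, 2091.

July 18, 2092

Advancing 531 days from February 3, 2091.
February has 28 days, so 28 − 3 = 25 days remain after February 3, 2091; 531 − 25 = 506 left.
March 2091 has 31 days: 506 − 31 = 475 left.
April 2091 has 30 days: 475 − 30 = 445 left.
May 2091 has 31 days: 445 − 31 = 414 left.
June 2091 has 30 days: 414 − 30 = 384 left.
July 2091 has 31 days: 384 − 31 = 353 left.
August 2091 has 31 days: 353 − 31 = 322 left.
September 2091 has 30 days: 322 − 30 = 292 left.
October 2091 has 31 days: 292 − 31 = 261 left.
November 2091 has 30 days: 261 − 30 = 231 left.
December 2091 has 31 days: 231 − 31 = 200 left.
January 2092 has 31 days: 200 − 31 = 169 left.
February 2092 has 29 days (2092 is a leap year): 169 − 29 = 140 left.
March 2092 has 31 days: 140 − 31 = 109 left.
April 2092 has 30 days: 109 − 30 = 79 left.
May 2092 has 31 days: 79 − 31 = 48 left.
June 2092 has 30 days: 48 − 30 = 18 left.
18 days into July 2092 → July 18, 2092.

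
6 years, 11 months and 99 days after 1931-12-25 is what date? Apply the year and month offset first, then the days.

Advancing 6 years, 11 months and 99 days from December 25, 1931: first the month/year part, then the days.
+6 years → 1937; month 12 + 11 = 23, which is month 11 of year 1938 → November 1938.
Day 25 is valid in November, giving November 25, 1938.
Now add 99 days from November 25, 1938.
November has 30 days, so 30 − 25 = 5 days remain after November 25, 1938; 99 − 5 = 94 left.
December 1938 has 31 days: 94 − 31 = 63 left.
January 1939 has 31 days: 63 − 31 = 32 left.
February 1939 has 28 days (1939 is not a leap year): 32 − 28 = 4 left.
4 days into March 1939 → March 4, 1939.

March 4, 1939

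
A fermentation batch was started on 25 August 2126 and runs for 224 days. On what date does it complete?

April 6, 2127

Adding 224 days from August 25, 2126.
August has 31 days, so 31 − 25 = 6 days remain after August 25, 2126; 224 − 6 = 218 left.
September 2126 has 30 days: 218 − 30 = 188 left.
October 2126 has 31 days: 188 − 31 = 157 left.
November 2126 has 30 days: 157 − 30 = 127 left.
December 2126 has 31 days: 127 − 31 = 96 left.
January 2127 has 31 days: 96 − 31 = 65 left.
February 2127 has 28 days (2127 is not a leap year): 65 − 28 = 37 left.
March 2127 has 31 days: 37 − 31 = 6 left.
6 days into April 2127 → April 6, 2127.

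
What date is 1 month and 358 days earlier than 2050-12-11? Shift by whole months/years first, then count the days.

November 18, 2049

Going back 1 month and 358 days from December 11, 2050: first the month/year part, then the days.
month 12 − 1 = 11 → November 2050.
Day 11 is valid in November, giving November 11, 2050.
Now subtract 358 days from November 11, 2050.
Going back 11 days from November 11, 2050 reaches the end of the previous month; 358 − 11 = 347 left.
October 2050 has 31 days: 347 − 31 = 316 left.
September 2050 has 30 days: 316 − 30 = 286 left.
August 2050 has 31 days: 286 − 31 = 255 left.
July 2050 has 31 days: 255 − 31 = 224 left.
June 2050 has 30 days: 224 − 30 = 194 left.
May 2050 has 31 days: 194 − 31 = 163 left.
April 2050 has 30 days: 163 − 30 = 133 left.
March 2050 has 31 days: 133 − 31 = 102 left.
February 2050 has 28 days (2050 is not a leap year): 102 − 28 = 74 left.
January 2050 has 31 days: 74 − 31 = 43 left.
December 2049 has 31 days: 43 − 31 = 12 left.
November 2049 has 30 days; 30 − 12 = 18 → November 18, 2049.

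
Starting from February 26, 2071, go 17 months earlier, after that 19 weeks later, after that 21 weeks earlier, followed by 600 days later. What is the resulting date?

Going back 17 months from February 26, 2071:
month 2 − 17 = -15, which is month 9 of year 2069 → September 2069.
Day 26 is valid in September, giving September 26, 2069.
Counting forward 19 weeks (= 133 days) from September 26, 2069:
September has 30 days, so 30 − 26 = 4 days remain after September 26, 2069; 133 − 4 = 129 left.
October 2069 has 31 days: 129 − 31 = 98 left.
November 2069 has 30 days: 98 − 30 = 68 left.
December 2069 has 31 days: 68 − 31 = 37 left.
January 2070 has 31 days: 37 − 31 = 6 left.
6 days into February 2070 → February 6, 2070.
Subtracting 21 weeks (= 147 days) from February 6, 2070:
Going back 6 days from February 6, 2070 reaches the end of the previous month; 147 − 6 = 141 left.
January 2070 has 31 days: 141 − 31 = 110 left.
December 2069 has 31 days: 110 − 31 = 79 left.
November 2069 has 30 days: 79 − 30 = 49 left.
October 2069 has 31 days: 49 − 31 = 18 left.
September 2069 has 30 days; 30 − 18 = 12 → September 12, 2069.
Adding 600 days from September 12, 2069:
September has 30 days, so 30 − 12 = 18 days remain after September 12, 2069; 600 − 18 = 582 left.
October 2069 has 31 days: 582 − 31 = 551 left.
November 2069 has 30 days: 551 − 30 = 521 left.
December 2069 has 31 days: 521 − 31 = 490 left.
January 2070 has 31 days: 490 − 31 = 459 left.
February 2070 has 28 days (2070 is not a leap year): 459 − 28 = 431 left.
March 2070 has 31 days: 431 − 31 = 400 left.
April 2070 has 30 days: 400 − 30 = 370 left.
May 2070 has 31 days: 370 − 31 = 339 left.
June 2070 has 30 days: 339 − 30 = 309 left.
July 2070 has 31 days: 309 − 31 = 278 left.
August 2070 has 31 days: 278 − 31 = 247 left.
September 2070 has 30 days: 247 − 30 = 217 left.
October 2070 has 31 days: 217 − 31 = 186 left.
November 2070 has 30 days: 186 − 30 = 156 left.
December 2070 has 31 days: 156 − 31 = 125 left.
January 2071 has 31 days: 125 − 31 = 94 left.
February 2071 has 28 days (2071 is not a leap year): 94 − 28 = 66 left.
March 2071 has 31 days: 66 − 31 = 35 left.
April 2071 has 30 days: 35 − 30 = 5 left.
5 days into May 2071 → May 5, 2071.

May 5, 2071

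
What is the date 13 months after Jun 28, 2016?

July 28, 2017

Advancing 13 months from June 28, 2016.
month 6 + 13 = 19, which is month 7 of year 2017 → July 2017.
Day 28 is valid in July, giving July 28, 2017.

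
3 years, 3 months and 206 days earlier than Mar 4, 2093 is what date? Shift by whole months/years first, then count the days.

Going back 3 years, 3 months and 206 days from March 4, 2093: first the month/year part, then the days.
-3 years → 2090; month 3 − 3 = 0, which is month 12 of year 2089 → December 2089.
Day 4 is valid in December, giving December 4, 2089.
Now subtract 206 days from December 4, 2089.
Going back 4 days from December 4, 2089 reaches the end of the previous month; 206 − 4 = 202 left.
November 2089 has 30 days: 202 − 30 = 172 left.
October 2089 has 31 days: 172 − 31 = 141 left.
September 2089 has 30 days: 141 − 30 = 111 left.
August 2089 has 31 days: 111 − 31 = 80 left.
July 2089 has 31 days: 80 − 31 = 49 left.
June 2089 has 30 days: 49 − 30 = 19 left.
May 2089 has 31 days; 31 − 19 = 12 → May 12, 2089.

May 12, 2089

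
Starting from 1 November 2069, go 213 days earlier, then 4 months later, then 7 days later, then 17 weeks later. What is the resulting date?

Counting back 213 days from November 1, 2069:
Going back 1 day from November 1, 2069 reaches the end of the previous month; 213 − 1 = 212 left.
October 2069 has 31 days: 212 − 31 = 181 left.
September 2069 has 30 days: 181 − 30 = 151 left.
August 2069 has 31 days: 151 − 31 = 120 left.
July 2069 has 31 days: 120 − 31 = 89 left.
June 2069 has 30 days: 89 − 30 = 59 left.
May 2069 has 31 days: 59 − 31 = 28 left.
April 2069 has 30 days; 30 − 28 = 2 → April 2, 2069.
Adding 4 months from April 2, 2069:
month 4 + 4 = 8 → August 2069.
Day 2 is valid in August, giving August 2, 2069.
Adding 7 days from August 2, 2069:
August has 31 days; 2 + 7 = 9, still in August.
Counting forward 17 weeks (= 119 days) from August 9, 2069:
August has 31 days, so 31 − 9 = 22 days remain after August 9, 2069; 119 − 22 = 97 left.
September 2069 has 30 days: 97 − 30 = 67 left.
October 2069 has 31 days: 67 − 31 = 36 left.
November 2069 has 30 days: 36 − 30 = 6 left.
6 days into December 2069 → December 6, 2069.

December 6, 2069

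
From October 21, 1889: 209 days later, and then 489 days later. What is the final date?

Counting forward 209 days from October 21, 1889:
October has 31 days, so 31 − 21 = 10 days remain after October 21, 1889; 209 − 10 = 199 left.
November 1889 has 30 days: 199 − 30 = 169 left.
December 1889 has 31 days: 169 − 31 = 138 left.
January 1890 has 31 days: 138 − 31 = 107 left.
February 1890 has 28 days (1890 is not a leap year): 107 − 28 = 79 left.
March 1890 has 31 days: 79 − 31 = 48 left.
April 1890 has 30 days: 48 − 30 = 18 left.
18 days into May 1890 → May 18, 1890.
Adding 489 days from May 18, 1890:
May has 31 days, so 31 − 18 = 13 days remain after May 18, 1890; 489 − 13 = 476 left.
June 1890 has 30 days: 476 − 30 = 446 left.
July 1890 has 31 days: 446 − 31 = 415 left.
August 1890 has 31 days: 415 − 31 = 384 left.
September 1890 has 30 days: 384 − 30 = 354 left.
October 1890 has 31 days: 354 − 31 = 323 left.
November 1890 has 30 days: 323 − 30 = 293 left.
December 1890 has 31 days: 293 − 31 = 262 left.
January 1891 has 31 days: 262 − 31 = 231 left.
February 1891 has 28 days (1891 is not a leap year): 231 − 28 = 203 left.
March 1891 has 31 days: 203 − 31 = 172 left.
April 1891 has 30 days: 172 − 30 = 142 left.
May 1891 has 31 days: 142 − 31 = 111 left.
June 1891 has 30 days: 111 − 30 = 81 left.
July 1891 has 31 days: 81 − 31 = 50 left.
August 1891 has 31 days: 50 − 31 = 19 left.
19 days into September 1891 → September 19, 1891.

September 19, 1891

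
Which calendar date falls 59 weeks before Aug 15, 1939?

June 28, 1938

Subtracting 59 weeks = 413 days from August 15, 1939.
Going back 15 days from August 15, 1939 reaches the end of the previous month; 413 − 15 = 398 left.
July 1939 has 31 days: 398 − 31 = 367 left.
June 1939 has 30 days: 367 − 30 = 337 left.
May 1939 has 31 days: 337 − 31 = 306 left.
April 1939 has 30 days: 306 − 30 = 276 left.
March 1939 has 31 days: 276 − 31 = 245 left.
February 1939 has 28 days (1939 is not a leap year): 245 − 28 = 217 left.
January 1939 has 31 days: 217 − 31 = 186 left.
December 1938 has 31 days: 186 − 31 = 155 left.
November 1938 has 30 days: 155 − 30 = 125 left.
October 1938 has 31 days: 125 − 31 = 94 left.
September 1938 has 30 days: 94 − 30 = 64 left.
August 1938 has 31 days: 64 − 31 = 33 left.
July 1938 has 31 days: 33 − 31 = 2 left.
June 1938 has 30 days; 30 − 2 = 28 → June 28, 1938.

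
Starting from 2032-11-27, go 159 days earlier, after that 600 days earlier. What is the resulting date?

October 30, 2030

Subtracting 159 days from November 27, 2032:
Going back 27 days from November 27, 2032 reaches the end of the previous month; 159 − 27 = 132 left.
October 2032 has 31 days: 132 − 31 = 101 left.
September 2032 has 30 days: 101 − 30 = 71 left.
August 2032 has 31 days: 71 − 31 = 40 left.
July 2032 has 31 days: 40 − 31 = 9 left.
June 2032 has 30 days; 30 − 9 = 21 → June 21, 2032.
Going back 600 days from June 21, 2032:
Going back 21 days from June 21, 2032 reaches the end of the previous month; 600 − 21 = 579 left.
May 2032 has 31 days: 579 − 31 = 548 left.
April 2032 has 30 days: 548 − 30 = 518 left.
March 2032 has 31 days: 518 − 31 = 487 left.
February 2032 has 29 days (2032 is a leap year): 487 − 29 = 458 left.
January 2032 has 31 days: 458 − 31 = 427 left.
December 2031 has 31 days: 427 − 31 = 396 left.
November 2031 has 30 days: 396 − 30 = 366 left.
October 2031 has 31 days: 366 − 31 = 335 left.
September 2031 has 30 days: 335 − 30 = 305 left.
August 2031 has 31 days: 305 − 31 = 274 left.
July 2031 has 31 days: 274 − 31 = 243 left.
June 2031 has 30 days: 243 − 30 = 213 left.
May 2031 has 31 days: 213 − 31 = 182 left.
April 2031 has 30 days: 182 − 30 = 152 left.
March 2031 has 31 days: 152 − 31 = 121 left.
February 2031 has 28 days (2031 is not a leap year): 121 − 28 = 93 left.
January 2031 has 31 days: 93 − 31 = 62 left.
December 2030 has 31 days: 62 − 31 = 31 left.
November 2030 has 30 days: 31 − 30 = 1 left.
October 2030 has 31 days; 31 − 1 = 30 → October 30, 2030.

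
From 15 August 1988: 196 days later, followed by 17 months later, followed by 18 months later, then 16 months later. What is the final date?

May 27, 1993

Adding 196 days from August 15, 1988:
August has 31 days, so 31 − 15 = 16 days remain after August 15, 1988; 196 − 16 = 180 left.
September 1988 has 30 days: 180 − 30 = 150 left.
October 1988 has 31 days: 150 − 31 = 119 left.
November 1988 has 30 days: 119 − 30 = 89 left.
December 1988 has 31 days: 89 − 31 = 58 left.
January 1989 has 31 days: 58 − 31 = 27 left.
27 days into February 1989 → February 27, 1989.
Adding 17 months from February 27, 1989:
month 2 + 17 = 19, which is month 7 of year 1990 → July 1990.
Day 27 is valid in July, giving July 27, 1990.
Adding 18 months from July 27, 1990:
month 7 + 18 = 25, which is month 1 of year 1992 → January 1992.
Day 27 is valid in January, giving January 27, 1992.
Advancing 16 months from January 27, 1992:
month 1 + 16 = 17, which is month 5 of year 1993 → May 1993.
Day 27 is valid in May, giving May 27, 1993.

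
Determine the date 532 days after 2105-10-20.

April 5, 2107

Adding 532 days from October 20, 2105.
October has 31 days, so 31 − 20 = 11 days remain after October 20, 2105; 532 − 11 = 521 left.
November 2105 has 30 days: 521 − 30 = 491 left.
December 2105 has 31 days: 491 − 31 = 460 left.
January 2106 has 31 days: 460 − 31 = 429 left.
February 2106 has 28 days (2106 is not a leap year): 429 − 28 = 401 left.
March 2106 has 31 days: 401 − 31 = 370 left.
April 2106 has 30 days: 370 − 30 = 340 left.
May 2106 has 31 days: 340 − 31 = 309 left.
June 2106 has 30 days: 309 − 30 = 279 left.
July 2106 has 31 days: 279 − 31 = 248 left.
August 2106 has 31 days: 248 − 31 = 217 left.
September 2106 has 30 days: 217 − 30 = 187 left.
October 2106 has 31 days: 187 − 31 = 156 left.
November 2106 has 30 days: 156 − 30 = 126 left.
December 2106 has 31 days: 126 − 31 = 95 left.
January 2107 has 31 days: 95 − 31 = 64 left.
February 2107 has 28 days (2107 is not a leap year): 64 − 28 = 36 left.
March 2107 has 31 days: 36 − 31 = 5 left.
5 days into April 2107 → April 5, 2107.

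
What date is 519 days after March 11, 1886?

August 12, 1887

Advancing 519 days from March 11, 1886.
March has 31 days, so 31 − 11 = 20 days remain after March 11, 1886; 519 − 20 = 499 left.
April 1886 has 30 days: 499 − 30 = 469 left.
May 1886 has 31 days: 469 − 31 = 438 left.
June 1886 has 30 days: 438 − 30 = 408 left.
July 1886 has 31 days: 408 − 31 = 377 left.
August 1886 has 31 days: 377 − 31 = 346 left.
September 1886 has 30 days: 346 − 30 = 316 left.
October 1886 has 31 days: 316 − 31 = 285 left.
November 1886 has 30 days: 285 − 30 = 255 left.
December 1886 has 31 days: 255 − 31 = 224 left.
January 1887 has 31 days: 224 − 31 = 193 left.
February 1887 has 28 days (1887 is not a leap year): 193 − 28 = 165 left.
March 1887 has 31 days: 165 − 31 = 134 left.
April 1887 has 30 days: 134 − 30 = 104 left.
May 1887 has 31 days: 104 − 31 = 73 left.
June 1887 has 30 days: 73 − 30 = 43 left.
July 1887 has 31 days: 43 − 31 = 12 left.
12 days into August 1887 → August 12, 1887.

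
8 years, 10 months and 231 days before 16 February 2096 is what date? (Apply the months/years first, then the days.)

August 28, 2086

Subtracting 8 years, 10 months and 231 days from February 16, 2096: first the month/year part, then the days.
-8 years → 2088; month 2 − 10 = -8, which is month 4 of year 2087 → April 2087.
Day 16 is valid in April, giving April 16, 2087.
Now subtract 231 days from April 16, 2087.
Going back 16 days from April 16, 2087 reaches the end of the previous month; 231 − 16 = 215 left.
March 2087 has 31 days: 215 − 31 = 184 left.
February 2087 has 28 days (2087 is not a leap year): 184 − 28 = 156 left.
January 2087 has 31 days: 156 − 31 = 125 left.
December 2086 has 31 days: 125 − 31 = 94 left.
November 2086 has 30 days: 94 − 30 = 64 left.
October 2086 has 31 days: 64 − 31 = 33 left.
September 2086 has 30 days: 33 − 30 = 3 left.
August 2086 has 31 days; 31 − 3 = 28 → August 28, 2086.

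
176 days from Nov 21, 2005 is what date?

May 16, 2006

Counting forward 176 days from November 21, 2005.
November has 30 days, so 30 − 21 = 9 days remain after November 21, 2005; 176 − 9 = 167 left.
December 2005 has 31 days: 167 − 31 = 136 left.
January 2006 has 31 days: 136 − 31 = 105 left.
February 2006 has 28 days (2006 is not a leap year): 105 − 28 = 77 left.
March 2006 has 31 days: 77 − 31 = 46 left.
April 2006 has 30 days: 46 − 30 = 16 left.
16 days into May 2006 → May 16, 2006.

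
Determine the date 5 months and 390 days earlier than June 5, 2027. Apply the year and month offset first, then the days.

Going back 5 months and 390 days from June 5, 2027: first the month/year part, then the days.
month 6 − 5 = 1 → January 2027.
Day 5 is valid in January, giving January 5, 2027.
Now subtract 390 days from January 5, 2027.
Going back 5 days from January 5, 2027 reaches the end of the previous month; 390 − 5 = 385 left.
December 2026 has 31 days: 385 − 31 = 354 left.
November 2026 has 30 days: 354 − 30 = 324 left.
October 2026 has 31 days: 324 − 31 = 293 left.
September 2026 has 30 days: 293 − 30 = 263 left.
August 2026 has 31 days: 263 − 31 = 232 left.
July 2026 has 31 days: 232 − 31 = 201 left.
June 2026 has 30 days: 201 − 30 = 171 left.
May 2026 has 31 days: 171 − 31 = 140 left.
April 2026 has 30 days: 140 − 30 = 110 left.
March 2026 has 31 days: 110 − 31 = 79 left.
February 2026 has 28 days (2026 is not a leap year): 79 − 28 = 51 left.
January 2026 has 31 days: 51 − 31 = 20 left.
December 2025 has 31 days; 31 − 20 = 11 → December 11, 2025.

December 11, 2025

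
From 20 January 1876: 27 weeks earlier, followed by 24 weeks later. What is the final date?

December 30, 1875

Subtracting 27 weeks (= 189 days) from January 20, 1876:
Going back 20 days from January 20, 1876 reaches the end of the previous month; 189 − 20 = 169 left.
December 1875 has 31 days: 169 − 31 = 138 left.
November 1875 has 30 days: 138 − 30 = 108 left.
October 1875 has 31 days: 108 − 31 = 77 left.
September 1875 has 30 days: 77 − 30 = 47 left.
August 1875 has 31 days: 47 − 31 = 16 left.
July 1875 has 31 days; 31 − 16 = 15 → July 15, 1875.
Advancing 24 weeks (= 168 days) from July 15, 1875:
July has 31 days, so 31 − 15 = 16 days remain after July 15, 1875; 168 − 16 = 152 left.
August 1875 has 31 days: 152 − 31 = 121 left.
September 1875 has 30 days: 121 − 30 = 91 left.
October 1875 has 31 days: 91 − 31 = 60 left.
November 1875 has 30 days: 60 − 30 = 30 left.
30 days into December 1875 → December 30, 1875.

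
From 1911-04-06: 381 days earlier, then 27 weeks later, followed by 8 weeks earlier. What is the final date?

August 1, 1910

Going back 381 days from April 6, 1911:
Going back 6 days from April 6, 1911 reaches the end of the previous month; 381 − 6 = 375 left.
March 1911 has 31 days: 375 − 31 = 344 left.
February 1911 has 28 days (1911 is not a leap year): 344 − 28 = 316 left.
January 1911 has 31 days: 316 − 31 = 285 left.
December 1910 has 31 days: 285 − 31 = 254 left.
November 1910 has 30 days: 254 − 30 = 224 left.
October 1910 has 31 days: 224 − 31 = 193 left.
September 1910 has 30 days: 193 − 30 = 163 left.
August 1910 has 31 days: 163 − 31 = 132 left.
July 1910 has 31 days: 132 − 31 = 101 left.
June 1910 has 30 days: 101 − 30 = 71 left.
May 1910 has 31 days: 71 − 31 = 40 left.
April 1910 has 30 days: 40 − 30 = 10 left.
March 1910 has 31 days; 31 − 10 = 21 → March 21, 1910.
Advancing 27 weeks (= 189 days) from March 21, 1910:
March has 31 days, so 31 − 21 = 10 days remain after March 21, 1910; 189 − 10 = 179 left.
April 1910 has 30 days: 179 − 30 = 149 left.
May 1910 has 31 days: 149 − 31 = 118 left.
June 1910 has 30 days: 118 − 30 = 88 left.
July 1910 has 31 days: 88 − 31 = 57 left.
August 1910 has 31 days: 57 − 31 = 26 left.
26 days into September 1910 → September 26, 1910.
Subtracting 8 weeks (= 56 days) from September 26, 1910:
Going back 26 days from September 26, 1910 reaches the end of the previous month; 56 − 26 = 30 left.
August 1910 has 31 days; 31 − 30 = 1 → August 1, 1910.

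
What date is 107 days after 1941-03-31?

Advancing 107 days from March 31, 1941.
March has 31 days, so 31 − 31 = 0 days remain after March 31, 1941; 107 − 0 = 107 left.
April 1941 has 30 days: 107 − 30 = 77 left.
May 1941 has 31 days: 77 − 31 = 46 left.
June 1941 has 30 days: 46 − 30 = 16 left.
16 days into July 1941 → July 16, 1941.

July 16, 1941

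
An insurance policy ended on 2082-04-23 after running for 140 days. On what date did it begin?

Going back 140 days from April 23, 2082.
Going back 23 days from April 23, 2082 reaches the end of the previous month; 140 − 23 = 117 left.
March 2082 has 31 days: 117 − 31 = 86 left.
February 2082 has 28 days (2082 is not a leap year): 86 − 28 = 58 left.
January 2082 has 31 days: 58 − 31 = 27 left.
December 2081 has 31 days; 31 − 27 = 4 → December 4, 2081.

December 4, 2081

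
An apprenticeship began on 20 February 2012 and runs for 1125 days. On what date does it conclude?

Adding 1125 days from February 20, 2012.
February has 29 days, so 29 − 20 = 9 days remain after February 20, 2012; 1125 − 9 = 1116 left.
March 2012 has 31 days: 1116 − 31 = 1085 left.
April 2012 has 30 days: 1085 − 30 = 1055 left.
May 2012 has 31 days: 1055 − 31 = 1024 left.
June 2012 has 30 days: 1024 − 30 = 994 left.
July 2012 has 31 days: 994 − 31 = 963 left.
August 2012 has 31 days: 963 − 31 = 932 left.
September 2012 has 30 days: 932 − 30 = 902 left.
October 2012 has 31 days: 902 − 31 = 871 left.
November 2012 has 30 days: 871 − 30 = 841 left.
December 2012 has 31 days: 841 − 31 = 810 left.
January 2013 has 31 days: 810 − 31 = 779 left.
February 2013 has 28 days (2013 is not a leap year): 779 − 28 = 751 left.
March 2013 has 31 days: 751 − 31 = 720 left.
April 2013 has 30 days: 720 − 30 = 690 left.
May 2013 has 31 days: 690 − 31 = 659 left.
June 2013 has 30 days: 659 − 30 = 629 left.
July 2013 has 31 days: 629 − 31 = 598 left.
August 2013 has 31 days: 598 − 31 = 567 left.
September 2013 has 30 days: 567 − 30 = 537 left.
October 2013 has 31 days: 537 − 31 = 506 left.
November 2013 has 30 days: 506 − 30 = 476 left.
December 2013 has 31 days: 476 − 31 = 445 left.
January 2014 has 31 days: 445 − 31 = 414 left.
February 2014 has 28 days (2014 is not a leap year): 414 − 28 = 386 left.
March 2014 has 31 days: 386 − 31 = 355 left.
April 2014 has 30 days: 355 − 30 = 325 left.
May 2014 has 31 days: 325 − 31 = 294 left.
June 2014 has 30 days: 294 − 30 = 264 left.
July 2014 has 31 days: 264 − 31 = 233 left.
August 2014 has 31 days: 233 − 31 = 202 left.
September 2014 has 30 days: 202 − 30 = 172 left.
October 2014 has 31 days: 172 − 31 = 141 left.
November 2014 has 30 days: 141 − 30 = 111 left.
December 2014 has 31 days: 111 − 31 = 80 left.
January 2015 has 31 days: 80 − 31 = 49 left.
February 2015 has 28 days (2015 is not a leap year): 49 − 28 = 21 left.
21 days into March 2015 → March 21, 2015.

March 21, 2015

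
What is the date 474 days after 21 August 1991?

December 7, 1992

Advancing 474 days from August 21, 1991.
August has 31 days, so 31 − 21 = 10 days remain after August 21, 1991; 474 − 10 = 464 left.
September 1991 has 30 days: 464 − 30 = 434 left.
October 1991 has 31 days: 434 − 31 = 403 left.
November 1991 has 30 days: 403 − 30 = 373 left.
December 1991 has 31 days: 373 − 31 = 342 left.
January 1992 has 31 days: 342 − 31 = 311 left.
February 1992 has 29 days (1992 is a leap year): 311 − 29 = 282 left.
March 1992 has 31 days: 282 − 31 = 251 left.
April 1992 has 30 days: 251 − 30 = 221 left.
May 1992 has 31 days: 221 − 31 = 190 left.
June 1992 has 30 days: 190 − 30 = 160 left.
July 1992 has 31 days: 160 − 31 = 129 left.
August 1992 has 31 days: 129 − 31 = 98 left.
September 1992 has 30 days: 98 − 30 = 68 left.
October 1992 has 31 days: 68 − 31 = 37 left.
November 1992 has 30 days: 37 − 30 = 7 left.
7 days into December 1992 → December 7, 1992.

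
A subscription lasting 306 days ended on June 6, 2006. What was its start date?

August 4, 2005

Going back 306 days from June 6, 2006.
Going back 6 days from June 6, 2006 reaches the end of the previous month; 306 − 6 = 300 left.
May 2006 has 31 days: 300 − 31 = 269 left.
April 2006 has 30 days: 269 − 30 = 239 left.
March 2006 has 31 days: 239 − 31 = 208 left.
February 2006 has 28 days (2006 is not a leap year): 208 − 28 = 180 left.
January 2006 has 31 days: 180 − 31 = 149 left.
December 2005 has 31 days: 149 − 31 = 118 left.
November 2005 has 30 days: 118 − 30 = 88 left.
October 2005 has 31 days: 88 − 31 = 57 left.
September 2005 has 30 days: 57 − 30 = 27 left.
August 2005 has 31 days; 31 − 27 = 4 → August 4, 2005.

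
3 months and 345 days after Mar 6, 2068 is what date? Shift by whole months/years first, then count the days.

May 17, 2069

Adding 3 months and 345 days from March 6, 2068: first the month/year part, then the days.
month 3 + 3 = 6 → June 2068.
Day 6 is valid in June, giving June 6, 2068.
Now add 345 days from June 6, 2068.
June has 30 days, so 30 − 6 = 24 days remain after June 6, 2068; 345 − 24 = 321 left.
July 2068 has 31 days: 321 − 31 = 290 left.
August 2068 has 31 days: 290 − 31 = 259 left.
September 2068 has 30 days: 259 − 30 = 229 left.
October 2068 has 31 days: 229 − 31 = 198 left.
November 2068 has 30 days: 198 − 30 = 168 left.
December 2068 has 31 days: 168 − 31 = 137 left.
January 2069 has 31 days: 137 − 31 = 106 left.
February 2069 has 28 days (2069 is not a leap year): 106 − 28 = 78 left.
March 2069 has 31 days: 78 − 31 = 47 left.
April 2069 has 30 days: 47 − 30 = 17 left.
17 days into May 2069 → May 17, 2069.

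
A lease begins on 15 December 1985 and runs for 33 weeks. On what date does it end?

August 3, 1986

Advancing 33 weeks = 231 days from December 15, 1985.
December has 31 days, so 31 − 15 = 16 days remain after December 15, 1985; 231 − 16 = 215 left.
January 1986 has 31 days: 215 − 31 = 184 left.
February 1986 has 28 days (1986 is not a leap year): 184 − 28 = 156 left.
March 1986 has 31 days: 156 − 31 = 125 left.
April 1986 has 30 days: 125 − 30 = 95 left.
May 1986 has 31 days: 95 − 31 = 64 left.
June 1986 has 30 days: 64 − 30 = 34 left.
July 1986 has 31 days: 34 − 31 = 3 left.
3 days into August 1986 → August 3, 1986.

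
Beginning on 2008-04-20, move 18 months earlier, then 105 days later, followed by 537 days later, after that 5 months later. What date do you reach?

December 23, 2008

Going back 18 months from April 20, 2008:
month 4 − 18 = -14, which is month 10 of year 2006 → October 2006.
Day 20 is valid in October, giving October 20, 2006.
Adding 105 days from October 20, 2006:
October has 31 days, so 31 − 20 = 11 days remain after October 20, 2006; 105 − 11 = 94 left.
November 2006 has 30 days: 94 − 30 = 64 left.
December 2006 has 31 days: 64 − 31 = 33 left.
January 2007 has 31 days: 33 − 31 = 2 left.
2 days into February 2007 → February 2, 2007.
Advancing 537 days from February 2, 2007:
February has 28 days, so 28 − 2 = 26 days remain after February 2, 2007; 537 − 26 = 511 left.
March 2007 has 31 days: 511 − 31 = 480 left.
April 2007 has 30 days: 480 − 30 = 450 left.
May 2007 has 31 days: 450 − 31 = 419 left.
June 2007 has 30 days: 419 − 30 = 389 left.
July 2007 has 31 days: 389 − 31 = 358 left.
August 2007 has 31 days: 358 − 31 = 327 left.
September 2007 has 30 days: 327 − 30 = 297 left.
October 2007 has 31 days: 297 − 31 = 266 left.
November 2007 has 30 days: 266 − 30 = 236 left.
December 2007 has 31 days: 236 − 31 = 205 left.
January 2008 has 31 days: 205 − 31 = 174 left.
February 2008 has 29 days (2008 is a leap year): 174 − 29 = 145 left.
March 2008 has 31 days: 145 − 31 = 114 left.
April 2008 has 30 days: 114 − 30 = 84 left.
May 2008 has 31 days: 84 − 31 = 53 left.
June 2008 has 30 days: 53 − 30 = 23 left.
23 days into July 2008 → July 23, 2008.
Adding 5 months from July 23, 2008:
month 7 + 5 = 12 → December 2008.
Day 23 is valid in December, giving December 23, 2008.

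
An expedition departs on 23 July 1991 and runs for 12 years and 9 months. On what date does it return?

Advancing 12 years and 9 months from July 23, 1991.
+12 years → 2003; month 7 + 9 = 16, which is month 4 of year 2004 → April 2004.
Day 23 is valid in April, giving April 23, 2004.

April 23, 2004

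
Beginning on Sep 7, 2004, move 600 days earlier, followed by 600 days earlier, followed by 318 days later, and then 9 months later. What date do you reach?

January 9, 2003

Subtracting 600 days from September 7, 2004:
Going back 7 days from September 7, 2004 reaches the end of the previous month; 600 − 7 = 593 left.
August 2004 has 31 days: 593 − 31 = 562 left.
July 2004 has 31 days: 562 − 31 = 531 left.
June 2004 has 30 days: 531 − 30 = 501 left.
May 2004 has 31 days: 501 − 31 = 470 left.
April 2004 has 30 days: 470 − 30 = 440 left.
March 2004 has 31 days: 440 − 31 = 409 left.
February 2004 has 29 days (2004 is a leap year): 409 − 29 = 380 left.
January 2004 has 31 days: 380 − 31 = 349 left.
December 2003 has 31 days: 349 − 31 = 318 left.
November 2003 has 30 days: 318 − 30 = 288 left.
October 2003 has 31 days: 288 − 31 = 257 left.
September 2003 has 30 days: 257 − 30 = 227 left.
August 2003 has 31 days: 227 − 31 = 196 left.
July 2003 has 31 days: 196 − 31 = 165 left.
June 2003 has 30 days: 165 − 30 = 135 left.
May 2003 has 31 days: 135 − 31 = 104 left.
April 2003 has 30 days: 104 − 30 = 74 left.
March 2003 has 31 days: 74 − 31 = 43 left.
February 2003 has 28 days (2003 is not a leap year): 43 − 28 = 15 left.
January 2003 has 31 days; 31 − 15 = 16 → January 16, 2003.
Counting back 600 days from January 16, 2003:
Going back 16 days from January 16, 2003 reaches the end of the previous month; 600 − 16 = 584 left.
December 2002 has 31 days: 584 − 31 = 553 left.
November 2002 has 30 days: 553 − 30 = 523 left.
October 2002 has 31 days: 523 − 31 = 492 left.
September 2002 has 30 days: 492 − 30 = 462 left.
August 2002 has 31 days: 462 − 31 = 431 left.
July 2002 has 31 days: 431 − 31 = 400 left.
June 2002 has 30 days: 400 − 30 = 370 left.
May 2002 has 31 days: 370 − 31 = 339 left.
April 2002 has 30 days: 339 − 30 = 309 left.
March 2002 has 31 days: 309 − 31 = 278 left.
February 2002 has 28 days (2002 is not a leap year): 278 − 28 = 250 left.
January 2002 has 31 days: 250 − 31 = 219 left.
December 2001 has 31 days: 219 − 31 = 188 left.
November 2001 has 30 days: 188 − 30 = 158 left.
October 2001 has 31 days: 158 − 31 = 127 left.
September 2001 has 30 days: 127 − 30 = 97 left.
August 2001 has 31 days: 97 − 31 = 66 left.
July 2001 has 31 days: 66 − 31 = 35 left.
June 2001 has 30 days: 35 − 30 = 5 left.
May 2001 has 31 days; 31 − 5 = 26 → May 26, 2001.
Counting forward 318 days from May 26, 2001:
May has 31 days, so 31 − 26 = 5 days remain after May 26, 2001; 318 − 5 = 313 left.
June 2001 has 30 days: 313 − 30 = 283 left.
July 2001 has 31 days: 283 − 31 = 252 left.
August 2001 has 31 days: 252 − 31 = 221 left.
September 2001 has 30 days: 221 − 30 = 191 left.
October 2001 has 31 days: 191 − 31 = 160 left.
November 2001 has 30 days: 160 − 30 = 130 left.
December 2001 has 31 days: 130 − 31 = 99 left.
January 2002 has 31 days: 99 − 31 = 68 left.
February 2002 has 28 days (2002 is not a leap year): 68 − 28 = 40 left.
March 2002 has 31 days: 40 − 31 = 9 left.
9 days into April 2002 → April 9, 2002.
Counting forward 9 months from April 9, 2002:
month 4 + 9 = 13, which is month 1 of year 2003 → January 2003.
Day 9 is valid in January, giving January 9, 2003.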